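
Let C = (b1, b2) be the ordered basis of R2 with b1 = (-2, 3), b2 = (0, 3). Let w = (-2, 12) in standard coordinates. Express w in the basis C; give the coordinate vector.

(1, 3)

Write w = c_1 b1 + c_2 b2 and solve for the c_i.
System: -2c_1 + 0c_2 = -2, 3c_1 + 3c_2 = 12; solving gives c_1 = 1, c_2 = 3.
Check: b1 + 3b2 = (-2, 12).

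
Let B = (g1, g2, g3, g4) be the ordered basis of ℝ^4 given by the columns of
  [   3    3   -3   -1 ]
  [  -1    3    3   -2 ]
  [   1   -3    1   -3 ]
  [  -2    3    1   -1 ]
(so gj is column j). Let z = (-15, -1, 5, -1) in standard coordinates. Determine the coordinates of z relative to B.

(-2, -2, 1, 0)

Write z = c_1 g1 + ... + c_4 g4 and solve for the c_i.
Row-reducing the augmented matrix [M | z] gives c = (-2, -2, 1, 0).
Check: -2g1 - 2g2 + g3 + 0·g4 = (-15, -1, 5, -1).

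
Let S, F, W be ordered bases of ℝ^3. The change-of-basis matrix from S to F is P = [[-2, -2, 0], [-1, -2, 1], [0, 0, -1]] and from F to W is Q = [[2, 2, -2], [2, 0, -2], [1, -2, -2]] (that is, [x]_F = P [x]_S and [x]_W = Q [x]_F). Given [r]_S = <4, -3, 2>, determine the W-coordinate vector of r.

First [r]_F = P [r]_S = <-2, 4, -2>.
Then [r]_W = Q [r]_F = <8, 0, -6>.

<8, 0, -6>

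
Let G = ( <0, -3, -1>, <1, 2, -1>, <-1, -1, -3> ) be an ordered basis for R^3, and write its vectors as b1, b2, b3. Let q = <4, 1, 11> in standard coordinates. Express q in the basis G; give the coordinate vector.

[q]_G is the unique c with M c = q, where M has columns b1, ..., b3.
Solving this 3x3 system gives c = (1, 0, -4).
Check: b1 + 0·b2 - 4b3 = <4, 1, 11>.

<1, 0, -4>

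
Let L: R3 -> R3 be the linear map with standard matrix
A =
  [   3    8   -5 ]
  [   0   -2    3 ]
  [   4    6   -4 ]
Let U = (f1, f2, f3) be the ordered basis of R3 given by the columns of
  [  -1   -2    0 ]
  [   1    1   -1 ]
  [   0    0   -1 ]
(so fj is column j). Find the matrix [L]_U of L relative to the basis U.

[[-3, 2, -1], [-1, -2, 2], [-2, 2, 2]]

The j-th column of [L]_U is [L(fj)]_U.
L(f1) = A f1 = (5, -2, 2) = -3f1 - f2 - 2f3, so column 1 is (-3, -1, -2).
Repeating for f2, f3 and assembling the columns gives [[-3, 2, -1], [-1, -2, 2], [-2, 2, 2]].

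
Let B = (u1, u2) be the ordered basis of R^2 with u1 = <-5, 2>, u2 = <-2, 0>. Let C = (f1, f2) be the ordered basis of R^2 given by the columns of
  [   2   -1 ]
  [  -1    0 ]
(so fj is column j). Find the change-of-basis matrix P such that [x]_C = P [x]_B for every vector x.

[[-2, 0], [1, 2]]

Let M have columns uj and N have columns fj. Then for every x, N [x]_C = x = M [x]_B, so P = N^(-1) M.
Since det N = -1, N^(-1) has integer entries; multiplying gives P = [[-2, 0], [1, 2]].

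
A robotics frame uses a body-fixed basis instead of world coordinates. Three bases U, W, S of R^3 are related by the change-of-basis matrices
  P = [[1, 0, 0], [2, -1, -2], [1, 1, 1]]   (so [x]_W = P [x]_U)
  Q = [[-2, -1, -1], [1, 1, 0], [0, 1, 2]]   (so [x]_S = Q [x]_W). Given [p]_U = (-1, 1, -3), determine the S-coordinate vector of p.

Composing the changes, [p]_S = Q P [p]_U.
Q P = [[-5, 0, 1], [3, -1, -2], [4, 1, 0]]; applying this to (-1, 1, -3) gives (2, 2, -3).

(2, 2, -3)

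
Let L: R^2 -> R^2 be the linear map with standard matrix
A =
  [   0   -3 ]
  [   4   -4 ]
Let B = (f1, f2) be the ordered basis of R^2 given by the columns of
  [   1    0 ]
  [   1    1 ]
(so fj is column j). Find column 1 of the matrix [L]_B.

Column 1 of [L]_B is the B-coordinate vector of L(f1).
In standard coordinates L(f1) = A f1 = (-3, 0).
Converting to B: (-3, 0) = -3f1 + 3f2, so the coordinate vector is (-3, 3).

(-3, 3)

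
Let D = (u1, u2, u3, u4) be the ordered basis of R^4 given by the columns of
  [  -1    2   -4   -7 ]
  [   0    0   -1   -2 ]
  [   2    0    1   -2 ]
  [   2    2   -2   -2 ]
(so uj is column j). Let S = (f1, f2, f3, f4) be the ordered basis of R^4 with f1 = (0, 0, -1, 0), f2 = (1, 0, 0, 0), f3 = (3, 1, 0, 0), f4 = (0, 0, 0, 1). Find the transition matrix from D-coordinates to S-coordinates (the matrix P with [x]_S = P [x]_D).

Let M have columns uj and N have columns fj. Then for every x, N [x]_S = x = M [x]_D, so P = N^(-1) M.
Since det N = -1, N^(-1) has integer entries; multiplying gives P = [[-2, 0, -1, 2], [-1, 2, -1, -1], [0, 0, -1, -2], [2, 2, -2, -2]].

[[-2, 0, -1, 2], [-1, 2, -1, -1], [0, 0, -1, -2], [2, 2, -2, -2]]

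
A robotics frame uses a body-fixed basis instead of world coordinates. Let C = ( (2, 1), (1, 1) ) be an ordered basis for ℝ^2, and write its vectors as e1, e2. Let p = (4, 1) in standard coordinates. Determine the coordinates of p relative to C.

(3, -2)

[p]_C is the unique c with M c = p, where M has columns e1, e2.
System: 2c_1 + c_2 = 4, c_1 + c_2 = 1; solving gives c_1 = 3, c_2 = -2.
Check: 3e1 - 2e2 = (4, 1).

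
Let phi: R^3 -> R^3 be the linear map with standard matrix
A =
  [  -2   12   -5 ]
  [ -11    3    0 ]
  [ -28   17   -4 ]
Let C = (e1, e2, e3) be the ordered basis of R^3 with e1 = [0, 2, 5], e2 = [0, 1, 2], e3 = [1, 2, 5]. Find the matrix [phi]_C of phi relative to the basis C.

Let P have columns e1, ..., e3. Then [phi]_C = P^(-1) A P.
Here det P = -1, so P^(-1) is integer; computing A P first and then P^(-1)(A P) gives [[3, 1, -1], [2, -3, 3], [-1, 2, -3]].

[[3, 1, -1], [2, -3, 3], [-1, 2, -3]]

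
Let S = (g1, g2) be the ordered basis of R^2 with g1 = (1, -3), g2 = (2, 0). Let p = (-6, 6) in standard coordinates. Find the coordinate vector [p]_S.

[p]_S is the unique c with M c = p, where M has columns g1, g2.
System: c_1 + 2c_2 = -6, -3c_1 + 0c_2 = 6; solving gives c_1 = -2, c_2 = -2.
Check: -2g1 - 2g2 = (-6, 6).

(-2, -2)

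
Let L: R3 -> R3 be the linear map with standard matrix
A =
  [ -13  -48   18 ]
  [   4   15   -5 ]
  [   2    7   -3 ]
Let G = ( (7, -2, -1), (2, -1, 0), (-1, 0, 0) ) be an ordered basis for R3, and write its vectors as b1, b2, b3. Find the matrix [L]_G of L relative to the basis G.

[[-3, 3, 2], [3, 1, 0], [-2, 1, 1]]

Let P have columns b1, ..., b3. Then [L]_G = P^(-1) A P.
Here det P = 1, so P^(-1) is integer; computing A P first and then P^(-1)(A P) gives [[-3, 3, 2], [3, 1, 0], [-2, 1, 1]].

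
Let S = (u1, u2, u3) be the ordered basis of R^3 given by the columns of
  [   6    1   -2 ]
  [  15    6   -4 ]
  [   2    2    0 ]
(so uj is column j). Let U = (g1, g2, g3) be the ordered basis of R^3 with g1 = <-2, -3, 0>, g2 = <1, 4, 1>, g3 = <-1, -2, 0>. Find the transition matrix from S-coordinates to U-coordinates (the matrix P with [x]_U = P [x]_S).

Let M have columns uj and N have columns gj. Then for every x, N [x]_U = x = M [x]_S, so P = N^(-1) M.
Since det N = -1, N^(-1) has integer entries; multiplying gives P = [[-1, 0, 0], [2, 2, 0], [-2, 1, 2]].

[[-1, 0, 0], [2, 2, 0], [-2, 1, 2]]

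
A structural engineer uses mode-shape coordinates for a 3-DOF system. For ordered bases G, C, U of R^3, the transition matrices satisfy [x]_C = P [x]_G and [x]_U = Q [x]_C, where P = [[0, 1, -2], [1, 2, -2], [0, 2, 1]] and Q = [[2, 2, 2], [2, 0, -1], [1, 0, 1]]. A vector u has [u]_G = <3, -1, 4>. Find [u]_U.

First [u]_C = P [u]_G = <-9, -7, 2>.
Then [u]_U = Q [u]_C = <-28, -20, -7>.

<-28, -20, -7>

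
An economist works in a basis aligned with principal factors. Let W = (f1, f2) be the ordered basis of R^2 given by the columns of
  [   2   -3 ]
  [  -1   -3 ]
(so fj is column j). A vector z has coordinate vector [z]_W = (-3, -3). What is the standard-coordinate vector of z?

(3, 12)

z = M [z]_W, where M has columns f1, f2.
Carrying out the matrix-vector product, z = (3, 12).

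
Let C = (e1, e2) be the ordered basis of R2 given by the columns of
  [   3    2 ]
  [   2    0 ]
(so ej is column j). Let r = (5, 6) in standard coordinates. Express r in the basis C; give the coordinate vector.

(3, -2)

[r]_C is the unique c with M c = r, where M has columns e1, e2.
System: 3c_1 + 2c_2 = 5, 2c_1 + 0c_2 = 6; solving gives c_1 = 3, c_2 = -2.
Check: 3e1 - 2e2 = (5, 6).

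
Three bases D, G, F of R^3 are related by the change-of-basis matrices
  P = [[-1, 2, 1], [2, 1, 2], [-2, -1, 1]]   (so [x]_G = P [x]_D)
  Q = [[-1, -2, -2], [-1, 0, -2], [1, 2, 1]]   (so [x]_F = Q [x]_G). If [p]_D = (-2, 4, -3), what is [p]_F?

(11, -1, -8)

Composing the changes, [p]_F = Q P [p]_D.
Q P = [[1, -2, -7], [5, 0, -3], [1, 3, 6]]; applying this to (-2, 4, -3) gives (11, -1, -8).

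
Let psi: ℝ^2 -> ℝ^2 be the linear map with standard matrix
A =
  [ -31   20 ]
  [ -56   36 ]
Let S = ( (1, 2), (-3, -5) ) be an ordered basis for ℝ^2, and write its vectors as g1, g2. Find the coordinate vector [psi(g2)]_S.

Column 2 of [psi]_S is the S-coordinate vector of psi(g2).
In standard coordinates psi(g2) = A g2 = (-7, -12).
Converting to S: (-7, -12) = -g1 + 2g2, so the coordinate vector is (-1, 2).

(-1, 2)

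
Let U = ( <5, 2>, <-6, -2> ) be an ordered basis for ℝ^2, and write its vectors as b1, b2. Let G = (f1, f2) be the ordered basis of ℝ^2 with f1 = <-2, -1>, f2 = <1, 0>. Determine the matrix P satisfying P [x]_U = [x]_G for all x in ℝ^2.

[[-2, 2], [1, -2]]

Let M have columns bj and N have columns fj. Then for every x, N [x]_G = x = M [x]_U, so P = N^(-1) M.
Since det N = 1, N^(-1) has integer entries; multiplying gives P = [[-2, 2], [1, -2]].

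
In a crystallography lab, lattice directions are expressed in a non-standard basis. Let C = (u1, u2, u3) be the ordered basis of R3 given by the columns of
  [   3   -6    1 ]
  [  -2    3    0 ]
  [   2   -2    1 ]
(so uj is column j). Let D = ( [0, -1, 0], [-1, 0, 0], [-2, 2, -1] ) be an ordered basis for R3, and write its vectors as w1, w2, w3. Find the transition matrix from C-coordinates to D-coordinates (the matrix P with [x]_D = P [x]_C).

[[-2, 1, -2], [1, 2, 1], [-2, 2, -1]]

Column j of P is [uj]_D, since P maps C-coordinates to D-coordinates.
Expressing u1 in D: u1 = -2w1 + w2 - 2w3, so column 1 of P is [-2, 1, -2].
Doing the same for each uj gives P = [[-2, 1, -2], [1, 2, 1], [-2, 2, -1]].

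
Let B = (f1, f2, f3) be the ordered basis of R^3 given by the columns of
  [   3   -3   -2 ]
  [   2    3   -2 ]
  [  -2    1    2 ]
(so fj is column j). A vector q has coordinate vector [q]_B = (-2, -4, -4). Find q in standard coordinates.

q = M [q]_B, where M has columns f1, ..., f3.
Carrying out the matrix-vector product, q = (14, -8, -8).

(14, -8, -8)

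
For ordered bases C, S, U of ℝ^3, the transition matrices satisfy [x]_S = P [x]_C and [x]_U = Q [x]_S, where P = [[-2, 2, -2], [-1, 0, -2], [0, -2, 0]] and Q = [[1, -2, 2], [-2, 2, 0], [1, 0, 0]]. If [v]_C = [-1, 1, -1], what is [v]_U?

Composing the changes, [v]_U = Q P [v]_C.
Q P = [[0, -2, 2], [2, -4, 0], [-2, 2, -2]]; applying this to [-1, 1, -1] gives [-4, -6, 6].

[-4, -6, 6]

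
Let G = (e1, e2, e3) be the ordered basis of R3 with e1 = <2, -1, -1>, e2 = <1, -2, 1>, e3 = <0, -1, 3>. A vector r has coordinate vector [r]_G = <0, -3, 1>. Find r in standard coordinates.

<-3, 5, 0>

The coordinates say r = 0·e1 - 3e2 + e3; adding the scaled basis vectors gives <-3, 5, 0>.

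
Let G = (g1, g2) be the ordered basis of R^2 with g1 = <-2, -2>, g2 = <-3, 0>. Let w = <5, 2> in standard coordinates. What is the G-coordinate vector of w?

We seek scalars with c_1 g1 + c_2 g2 = w; equivalently solve M c = w where the columns of M are g1, g2.
System: -2c_1 - 3c_2 = 5, -2c_1 + 0c_2 = 2; solving gives c_1 = -1, c_2 = -1.
Check: -g1 - g2 = <5, 2>.

<-1, -1>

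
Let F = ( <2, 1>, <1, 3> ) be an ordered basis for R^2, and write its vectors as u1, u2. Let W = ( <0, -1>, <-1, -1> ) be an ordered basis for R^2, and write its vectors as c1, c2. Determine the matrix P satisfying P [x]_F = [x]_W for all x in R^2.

[[1, -2], [-2, -1]]

Take x = uj: its F-coordinates are the j-th standard unit vector, so P e_j — column j of P — equals [uj]_W.
u1 = c1 - 2c2, giving column 1 = <1, -2>; repeating for each j gives P = [[1, -2], [-2, -1]].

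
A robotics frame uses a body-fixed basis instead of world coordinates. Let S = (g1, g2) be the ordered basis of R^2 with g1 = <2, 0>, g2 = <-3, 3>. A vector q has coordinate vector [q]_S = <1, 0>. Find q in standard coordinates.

<2, 0>

The coordinates say q = g1 + 0·g2; adding the scaled basis vectors gives <2, 0>.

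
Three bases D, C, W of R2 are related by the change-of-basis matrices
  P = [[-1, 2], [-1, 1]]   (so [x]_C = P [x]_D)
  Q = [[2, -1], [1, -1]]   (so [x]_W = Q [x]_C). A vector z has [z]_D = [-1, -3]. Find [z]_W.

[-8, -3]

Apply P to get C-coordinates [-5, -2], then Q to get W-coordinates.
The result is [z]_W = [-8, -3].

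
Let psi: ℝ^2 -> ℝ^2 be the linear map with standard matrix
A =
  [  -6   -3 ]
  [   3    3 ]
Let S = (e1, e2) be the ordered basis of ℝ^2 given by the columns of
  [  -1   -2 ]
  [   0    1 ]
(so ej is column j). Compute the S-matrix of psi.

The j-th column of [psi]_S is [psi(ej)]_S.
psi(e1) = A e1 = (6, -3) = 0·e1 - 3e2, so column 1 is (0, -3).
Repeating for e2 and assembling the columns gives [[0, -3], [-3, -3]].

[[0, -3], [-3, -3]]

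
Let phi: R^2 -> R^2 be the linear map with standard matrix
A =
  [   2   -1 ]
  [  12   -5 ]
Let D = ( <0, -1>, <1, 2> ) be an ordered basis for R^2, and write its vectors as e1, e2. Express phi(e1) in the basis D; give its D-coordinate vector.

<-3, 1>

Compute phi(e1) = A e1 = <1, 5> in standard coordinates.
Then write this in D-coordinates: solve for y in y_1 e1 + y_2 e2 = <1, 5>.
This gives y = <-3, 1>, which is column 1 of [phi]_D.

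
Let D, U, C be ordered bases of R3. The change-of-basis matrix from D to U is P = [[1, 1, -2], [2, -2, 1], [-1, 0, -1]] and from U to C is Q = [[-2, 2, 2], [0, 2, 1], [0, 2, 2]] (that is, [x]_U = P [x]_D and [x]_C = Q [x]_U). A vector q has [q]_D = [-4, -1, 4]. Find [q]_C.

First [q]_U = P [q]_D = [-13, -2, 0].
Then [q]_C = Q [q]_U = [22, -4, -4].

[22, -4, -4]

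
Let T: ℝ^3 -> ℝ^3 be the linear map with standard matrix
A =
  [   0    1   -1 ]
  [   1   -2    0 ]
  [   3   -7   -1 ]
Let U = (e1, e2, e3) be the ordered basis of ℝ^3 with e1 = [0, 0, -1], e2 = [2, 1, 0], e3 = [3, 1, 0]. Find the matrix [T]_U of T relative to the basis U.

[[-1, 1, -2], [-1, -1, 2], [1, 1, -1]]

With P the matrix whose columns are e1, ..., e3, [T]_U = P^(-1) A P.
Column by column: T(e1) = A e1 = [1, 0, 1]; its U-coordinates [-1, -1, 1] give column 1.
Continuing for each basis vector yields [T]_U = [[-1, 1, -2], [-1, -1, 2], [1, 1, -1]].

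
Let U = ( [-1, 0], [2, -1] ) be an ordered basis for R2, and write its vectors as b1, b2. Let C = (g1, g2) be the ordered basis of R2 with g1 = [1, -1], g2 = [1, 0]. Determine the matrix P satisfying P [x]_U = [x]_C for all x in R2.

[[0, 1], [-1, 1]]

Take x = bj: its U-coordinates are the j-th standard unit vector, so P e_j — column j of P — equals [bj]_C.
b1 = 0·g1 - g2, giving column 1 = [0, -1]; repeating for each j gives P = [[0, 1], [-1, 1]].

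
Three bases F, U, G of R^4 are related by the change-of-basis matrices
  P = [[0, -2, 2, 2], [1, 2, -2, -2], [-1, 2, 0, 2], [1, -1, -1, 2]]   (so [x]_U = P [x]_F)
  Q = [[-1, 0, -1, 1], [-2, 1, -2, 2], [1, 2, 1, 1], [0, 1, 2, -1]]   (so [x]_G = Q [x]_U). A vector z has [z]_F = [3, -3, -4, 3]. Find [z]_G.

[15, 29, 15, -23]

Composing the changes, [z]_G = Q P [z]_F.
Q P = [[2, -1, -3, -2], [5, 0, -8, -6], [2, 3, -3, 2], [-2, 7, -1, 0]]; applying this to [3, -3, -4, 3] gives [15, 29, 15, -23].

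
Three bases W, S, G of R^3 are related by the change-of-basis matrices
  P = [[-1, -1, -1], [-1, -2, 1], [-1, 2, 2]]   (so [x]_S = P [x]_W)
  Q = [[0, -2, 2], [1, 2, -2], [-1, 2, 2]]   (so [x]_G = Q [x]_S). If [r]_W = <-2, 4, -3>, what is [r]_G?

<26, -25, -11>

First [r]_S = P [r]_W = <1, -9, 4>.
Then [r]_G = Q [r]_S = <26, -25, -11>.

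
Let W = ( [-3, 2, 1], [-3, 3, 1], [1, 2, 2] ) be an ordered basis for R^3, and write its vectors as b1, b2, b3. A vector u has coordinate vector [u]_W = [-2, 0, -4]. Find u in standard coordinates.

[2, -12, -10]

The coordinates say u = -2b1 + 0·b2 - 4b3; adding the scaled basis vectors gives [2, -12, -10].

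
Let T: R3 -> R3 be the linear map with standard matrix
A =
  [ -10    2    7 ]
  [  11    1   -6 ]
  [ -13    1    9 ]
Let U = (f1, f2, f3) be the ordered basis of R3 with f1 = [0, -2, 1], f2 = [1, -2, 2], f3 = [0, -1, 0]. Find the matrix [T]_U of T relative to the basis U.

[[1, 3, 3], [3, 0, -2], [0, -3, -1]]

The j-th column of [T]_U is [T(fj)]_U.
T(f1) = A f1 = [3, -8, 7] = f1 + 3f2 + 0·f3, so column 1 is [1, 3, 0].
Repeating for f2, f3 and assembling the columns gives [[1, 3, 3], [3, 0, -2], [0, -3, -1]].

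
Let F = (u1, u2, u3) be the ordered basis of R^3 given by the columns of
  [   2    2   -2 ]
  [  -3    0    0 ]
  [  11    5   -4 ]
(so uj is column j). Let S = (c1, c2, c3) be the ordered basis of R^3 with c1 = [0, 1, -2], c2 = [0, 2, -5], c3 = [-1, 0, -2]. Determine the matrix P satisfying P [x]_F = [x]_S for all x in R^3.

[[-1, 2, 0], [-1, -1, 0], [-2, -2, 2]]

Column j of P is [uj]_S, since P maps F-coordinates to S-coordinates.
Expressing u1 in S: u1 = -c1 - c2 - 2c3, so column 1 of P is [-1, -1, -2].
Doing the same for each uj gives P = [[-1, 2, 0], [-1, -1, 0], [-2, -2, 2]].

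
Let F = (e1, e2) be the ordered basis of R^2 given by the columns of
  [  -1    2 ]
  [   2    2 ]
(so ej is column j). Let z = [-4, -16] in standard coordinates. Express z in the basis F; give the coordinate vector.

We seek scalars with c_1 e1 + c_2 e2 = z; equivalently solve M c = z where the columns of M are e1, e2.
System: -c_1 + 2c_2 = -4, 2c_1 + 2c_2 = -16; solving gives c_1 = -4, c_2 = -4.
Check: -4e1 - 4e2 = [-4, -16].

[-4, -4]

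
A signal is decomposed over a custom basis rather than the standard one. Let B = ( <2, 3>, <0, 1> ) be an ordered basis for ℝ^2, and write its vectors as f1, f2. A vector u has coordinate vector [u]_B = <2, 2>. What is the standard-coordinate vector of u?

By definition u = 2f1 + 2f2.
Summing componentwise gives <4, 8>.

<4, 8>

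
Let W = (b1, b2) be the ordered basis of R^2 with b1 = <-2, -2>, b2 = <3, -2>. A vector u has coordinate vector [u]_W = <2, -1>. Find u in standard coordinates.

u = M [u]_W, where M has columns b1, b2.
Carrying out the matrix-vector product, u = <-7, -2>.

<-7, -2>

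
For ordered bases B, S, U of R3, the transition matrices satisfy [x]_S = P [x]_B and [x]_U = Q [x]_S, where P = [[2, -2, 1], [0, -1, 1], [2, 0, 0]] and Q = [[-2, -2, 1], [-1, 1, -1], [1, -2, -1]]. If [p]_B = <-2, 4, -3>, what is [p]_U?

Composing the changes, [p]_U = Q P [p]_B.
Q P = [[-2, 6, -4], [-4, 1, 0], [0, 0, -1]]; applying this to <-2, 4, -3> gives <40, 12, 3>.

<40, 12, 3>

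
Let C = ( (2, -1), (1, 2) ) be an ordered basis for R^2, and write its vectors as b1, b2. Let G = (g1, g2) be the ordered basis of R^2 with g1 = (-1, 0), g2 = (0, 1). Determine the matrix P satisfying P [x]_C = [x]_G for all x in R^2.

Column j of P is [bj]_G, since P maps C-coordinates to G-coordinates.
Expressing b1 in G: b1 = -2g1 - g2, so column 1 of P is (-2, -1).
Doing the same for each bj gives P = [[-2, -1], [-1, 2]].

[[-2, -1], [-1, 2]]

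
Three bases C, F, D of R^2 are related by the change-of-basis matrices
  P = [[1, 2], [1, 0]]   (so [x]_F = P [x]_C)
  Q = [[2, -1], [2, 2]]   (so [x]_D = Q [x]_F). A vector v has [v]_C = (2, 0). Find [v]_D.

Apply P to get F-coordinates (2, 2), then Q to get D-coordinates.
The result is [v]_D = (2, 8).

(2, 8)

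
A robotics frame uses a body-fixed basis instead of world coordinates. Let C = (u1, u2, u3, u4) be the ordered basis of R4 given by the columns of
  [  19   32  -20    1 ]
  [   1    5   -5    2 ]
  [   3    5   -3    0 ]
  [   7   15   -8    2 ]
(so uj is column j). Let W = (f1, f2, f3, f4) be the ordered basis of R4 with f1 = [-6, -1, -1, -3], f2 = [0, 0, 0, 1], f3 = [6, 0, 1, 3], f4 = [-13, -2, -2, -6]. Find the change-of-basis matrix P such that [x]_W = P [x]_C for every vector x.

[[1, -1, 1, 0], [-2, 0, 1, 2], [2, 0, 2, -2], [-1, -2, 2, -1]]

Column j of P is [uj]_W, since P maps C-coordinates to W-coordinates.
Expressing u1 in W: u1 = f1 - 2f2 + 2f3 - f4, so column 1 of P is [1, -2, 2, -1].
Doing the same for each uj gives P = [[1, -1, 1, 0], [-2, 0, 1, 2], [2, 0, 2, -2], [-1, -2, 2, -1]].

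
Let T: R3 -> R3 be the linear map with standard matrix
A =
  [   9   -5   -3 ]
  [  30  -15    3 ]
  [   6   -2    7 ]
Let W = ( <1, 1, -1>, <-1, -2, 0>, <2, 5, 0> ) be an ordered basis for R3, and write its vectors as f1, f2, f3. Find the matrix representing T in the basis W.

[[3, 2, -2], [-2, 1, -1], [1, 0, -3]]

With P the matrix whose columns are f1, ..., f3, [T]_W = P^(-1) A P.
Column by column: T(f1) = A f1 = <7, 12, -3>; its W-coordinates <3, -2, 1> give column 1.
Continuing for each basis vector yields [T]_W = [[3, 2, -2], [-2, 1, -1], [1, 0, -3]].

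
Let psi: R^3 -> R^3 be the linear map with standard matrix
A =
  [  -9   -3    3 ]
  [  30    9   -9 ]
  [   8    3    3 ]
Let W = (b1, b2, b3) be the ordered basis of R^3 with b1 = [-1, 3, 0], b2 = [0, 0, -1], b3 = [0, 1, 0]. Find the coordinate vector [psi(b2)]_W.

Column 2 of [psi]_W is the W-coordinate vector of psi(b2).
In standard coordinates psi(b2) = A b2 = [-3, 9, -3].
Converting to W: [-3, 9, -3] = 3b1 + 3b2 + 0·b3, so the coordinate vector is [3, 3, 0].

[3, 3, 0]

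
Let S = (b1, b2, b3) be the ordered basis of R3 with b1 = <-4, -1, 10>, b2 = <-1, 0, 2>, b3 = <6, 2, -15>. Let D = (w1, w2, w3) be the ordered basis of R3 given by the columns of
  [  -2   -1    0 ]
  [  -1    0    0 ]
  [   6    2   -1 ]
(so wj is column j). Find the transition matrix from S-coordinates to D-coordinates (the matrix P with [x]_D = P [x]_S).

[[1, 0, -2], [2, 1, -2], [0, 0, -1]]

Column j of P is [bj]_D, since P maps S-coordinates to D-coordinates.
Expressing b1 in D: b1 = w1 + 2w2 + 0·w3, so column 1 of P is <1, 2, 0>.
Doing the same for each bj gives P = [[1, 0, -2], [2, 1, -2], [0, 0, -1]].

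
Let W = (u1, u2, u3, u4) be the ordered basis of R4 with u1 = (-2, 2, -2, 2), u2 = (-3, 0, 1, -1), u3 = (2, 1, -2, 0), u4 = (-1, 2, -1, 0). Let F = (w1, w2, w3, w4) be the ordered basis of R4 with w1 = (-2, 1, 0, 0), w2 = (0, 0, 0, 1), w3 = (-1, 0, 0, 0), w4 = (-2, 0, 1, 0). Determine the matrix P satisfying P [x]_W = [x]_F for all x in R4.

Let M have columns uj and N have columns wj. Then for every x, N [x]_F = x = M [x]_W, so P = N^(-1) M.
Since det N = 1, N^(-1) has integer entries; multiplying gives P = [[2, 0, 1, 2], [2, -1, 0, 0], [2, 1, 0, -1], [-2, 1, -2, -1]].

[[2, 0, 1, 2], [2, -1, 0, 0], [2, 1, 0, -1], [-2, 1, -2, -1]]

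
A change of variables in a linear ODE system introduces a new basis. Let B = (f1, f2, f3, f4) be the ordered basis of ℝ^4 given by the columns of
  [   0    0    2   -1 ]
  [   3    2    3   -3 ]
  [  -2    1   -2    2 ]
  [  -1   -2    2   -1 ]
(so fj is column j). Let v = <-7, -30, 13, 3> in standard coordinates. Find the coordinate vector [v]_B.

<-4, -3, -3, 1>

Write v = c_1 f1 + ... + c_4 f4 and solve for the c_i.
Gaussian elimination on [M | v] yields c = (-4, -3, -3, 1).
Check: -4f1 - 3f2 - 3f3 + f4 = <-7, -30, 13, 3>.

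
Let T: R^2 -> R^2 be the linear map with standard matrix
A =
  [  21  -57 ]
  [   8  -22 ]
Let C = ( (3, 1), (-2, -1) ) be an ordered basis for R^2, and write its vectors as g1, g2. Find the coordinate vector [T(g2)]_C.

(3, -3)

Column 2 of [T]_C is the C-coordinate vector of T(g2).
In standard coordinates T(g2) = A g2 = (15, 6).
Converting to C: (15, 6) = 3g1 - 3g2, so the coordinate vector is (3, -3).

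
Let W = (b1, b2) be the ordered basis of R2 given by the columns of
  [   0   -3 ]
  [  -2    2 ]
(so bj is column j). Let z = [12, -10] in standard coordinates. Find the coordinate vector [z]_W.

[1, -4]

We seek scalars with c_1 b1 + c_2 b2 = z; equivalently solve M c = z where the columns of M are b1, b2.
System: 0c_1 - 3c_2 = 12, -2c_1 + 2c_2 = -10; solving gives c_1 = 1, c_2 = -4.
Check: b1 - 4b2 = [12, -10].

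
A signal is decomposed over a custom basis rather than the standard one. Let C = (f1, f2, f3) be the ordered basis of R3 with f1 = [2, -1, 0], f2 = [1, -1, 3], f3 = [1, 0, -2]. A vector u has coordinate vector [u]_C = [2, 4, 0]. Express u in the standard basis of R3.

By definition u = 2f1 + 4f2 + 0·f3.
Summing componentwise gives [8, -6, 12].

[8, -6, 12]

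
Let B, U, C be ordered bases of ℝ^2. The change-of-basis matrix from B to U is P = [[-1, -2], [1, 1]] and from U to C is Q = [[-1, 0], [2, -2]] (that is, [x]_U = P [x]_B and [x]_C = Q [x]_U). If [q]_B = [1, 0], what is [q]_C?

Composing the changes, [q]_C = Q P [q]_B.
Q P = [[1, 2], [-4, -6]]; applying this to [1, 0] gives [1, -4].

[1, -4]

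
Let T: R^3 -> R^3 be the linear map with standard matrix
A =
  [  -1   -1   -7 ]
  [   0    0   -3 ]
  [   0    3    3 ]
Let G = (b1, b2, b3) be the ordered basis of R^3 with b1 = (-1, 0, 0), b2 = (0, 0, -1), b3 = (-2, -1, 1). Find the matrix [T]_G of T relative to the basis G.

Let P have columns b1, ..., b3. Then [T]_G = P^(-1) A P.
Here det P = 1, so P^(-1) is integer; computing A P first and then P^(-1)(A P) gives [[-1, -1, -2], [0, 0, 3], [0, -3, 3]].

[[-1, -1, -2], [0, 0, 3], [0, -3, 3]]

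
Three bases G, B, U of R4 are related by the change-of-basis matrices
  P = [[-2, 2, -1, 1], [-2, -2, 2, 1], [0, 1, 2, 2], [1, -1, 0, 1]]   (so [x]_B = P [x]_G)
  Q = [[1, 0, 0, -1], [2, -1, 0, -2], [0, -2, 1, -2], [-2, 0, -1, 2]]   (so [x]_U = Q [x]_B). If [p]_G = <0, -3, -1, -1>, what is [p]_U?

<-8, -19, -17, 23>

First [p]_B = P [p]_G = <-6, 3, -7, 2>.
Then [p]_U = Q [p]_B = <-8, -19, -17, 23>.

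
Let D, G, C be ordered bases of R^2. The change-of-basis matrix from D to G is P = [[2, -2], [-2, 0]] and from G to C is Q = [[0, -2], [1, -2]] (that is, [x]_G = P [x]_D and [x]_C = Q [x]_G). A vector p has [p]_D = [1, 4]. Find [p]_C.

[4, -2]

Composing the changes, [p]_C = Q P [p]_D.
Q P = [[4, 0], [6, -2]]; applying this to [1, 4] gives [4, -2].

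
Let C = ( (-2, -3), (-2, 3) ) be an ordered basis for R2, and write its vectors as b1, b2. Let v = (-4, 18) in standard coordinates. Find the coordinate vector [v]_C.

(-2, 4)

We seek scalars with c_1 b1 + c_2 b2 = v; equivalently solve M c = v where the columns of M are b1, b2.
System: -2c_1 - 2c_2 = -4, -3c_1 + 3c_2 = 18; solving gives c_1 = -2, c_2 = 4.
Check: -2b1 + 4b2 = (-4, 18).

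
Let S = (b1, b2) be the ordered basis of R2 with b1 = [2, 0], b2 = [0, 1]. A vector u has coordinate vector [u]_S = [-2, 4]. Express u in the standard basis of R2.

[-4, 4]

u = M [u]_S, where M has columns b1, b2.
Carrying out the matrix-vector product, u = [-4, 4].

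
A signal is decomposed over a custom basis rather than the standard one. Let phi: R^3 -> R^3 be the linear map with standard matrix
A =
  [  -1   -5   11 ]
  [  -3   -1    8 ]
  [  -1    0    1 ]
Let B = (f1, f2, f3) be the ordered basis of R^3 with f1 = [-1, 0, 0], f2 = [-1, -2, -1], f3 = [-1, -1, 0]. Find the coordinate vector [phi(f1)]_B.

[1, -1, -1]

Compute phi(f1) = A f1 = [1, 3, 1] in standard coordinates.
Then write this in B-coordinates: solve for y in y_1 f1 + ... + y_3 f3 = [1, 3, 1].
This gives y = [1, -1, -1], which is column 1 of [phi]_B.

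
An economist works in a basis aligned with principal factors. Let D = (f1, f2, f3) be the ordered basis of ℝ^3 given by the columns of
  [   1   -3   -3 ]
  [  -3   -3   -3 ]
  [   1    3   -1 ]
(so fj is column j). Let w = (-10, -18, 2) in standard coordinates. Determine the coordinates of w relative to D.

Write w = c_1 f1 + ... + c_3 f3 and solve for the c_i.
Gaussian elimination on [M | w] yields c = (2, 1, 3).
Check: 2f1 + f2 + 3f3 = (-10, -18, 2).

(2, 1, 3)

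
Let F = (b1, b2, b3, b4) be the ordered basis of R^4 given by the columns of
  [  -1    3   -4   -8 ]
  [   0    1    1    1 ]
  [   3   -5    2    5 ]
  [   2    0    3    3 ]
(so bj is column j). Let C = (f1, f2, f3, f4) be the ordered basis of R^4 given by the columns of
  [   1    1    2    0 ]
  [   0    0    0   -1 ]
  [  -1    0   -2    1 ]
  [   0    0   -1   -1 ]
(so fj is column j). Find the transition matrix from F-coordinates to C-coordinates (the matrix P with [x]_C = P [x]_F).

[[1, 2, 1, -2], [2, -1, -1, -2], [-2, 1, -2, -2], [0, -1, -1, -1]]

Let M have columns bj and N have columns fj. Then for every x, N [x]_C = x = M [x]_F, so P = N^(-1) M.
Since det N = 1, N^(-1) has integer entries; multiplying gives P = [[1, 2, 1, -2], [2, -1, -1, -2], [-2, 1, -2, -2], [0, -1, -1, -1]].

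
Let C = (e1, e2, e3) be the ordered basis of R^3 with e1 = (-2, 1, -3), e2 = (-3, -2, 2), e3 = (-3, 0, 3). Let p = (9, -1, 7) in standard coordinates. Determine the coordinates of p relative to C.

We seek scalars with c_1 e1 + ... + c_3 e3 = p; equivalently solve M c = p where the columns of M are e1, ..., e3.
Row-reducing the augmented matrix [M | p] gives c = (-3, -1, 0).
Check: -3e1 - e2 + 0·e3 = (9, -1, 7).

(-3, -1, 0)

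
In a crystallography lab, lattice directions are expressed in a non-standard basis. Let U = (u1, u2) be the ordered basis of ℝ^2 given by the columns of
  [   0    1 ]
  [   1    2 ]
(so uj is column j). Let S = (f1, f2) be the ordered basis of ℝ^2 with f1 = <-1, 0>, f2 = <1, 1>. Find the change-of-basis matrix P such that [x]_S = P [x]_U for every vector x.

Column j of P is [uj]_S, since P maps U-coordinates to S-coordinates.
Expressing u1 in S: u1 = f1 + f2, so column 1 of P is <1, 1>.
Doing the same for each uj gives P = [[1, 1], [1, 2]].

[[1, 1], [1, 2]]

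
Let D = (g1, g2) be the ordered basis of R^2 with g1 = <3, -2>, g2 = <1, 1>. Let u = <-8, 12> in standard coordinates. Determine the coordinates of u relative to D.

We seek scalars with c_1 g1 + c_2 g2 = u; equivalently solve M c = u where the columns of M are g1, g2.
System: 3c_1 + c_2 = -8, -2c_1 + c_2 = 12; solving gives c_1 = -4, c_2 = 4.
Check: -4g1 + 4g2 = <-8, 12>.

<-4, 4>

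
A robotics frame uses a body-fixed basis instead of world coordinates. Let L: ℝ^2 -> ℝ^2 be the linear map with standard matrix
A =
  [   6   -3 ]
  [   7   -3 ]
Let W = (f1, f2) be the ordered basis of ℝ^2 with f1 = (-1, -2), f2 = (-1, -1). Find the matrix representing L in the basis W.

With P the matrix whose columns are f1, f2, [L]_W = P^(-1) A P.
Column by column: L(f1) = A f1 = (0, -1); its W-coordinates (1, -1) give column 1.
Continuing for each basis vector yields [L]_W = [[1, 1], [-1, 2]].

[[1, 1], [-1, 2]]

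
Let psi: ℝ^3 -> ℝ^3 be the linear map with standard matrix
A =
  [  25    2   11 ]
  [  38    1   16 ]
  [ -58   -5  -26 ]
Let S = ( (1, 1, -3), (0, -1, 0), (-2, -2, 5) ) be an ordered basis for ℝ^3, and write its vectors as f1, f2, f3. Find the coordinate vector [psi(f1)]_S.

(0, 3, 3)

Column 1 of [psi]_S is the S-coordinate vector of psi(f1).
In standard coordinates psi(f1) = A f1 = (-6, -9, 15).
Converting to S: (-6, -9, 15) = 0·f1 + 3f2 + 3f3, so the coordinate vector is (0, 3, 3).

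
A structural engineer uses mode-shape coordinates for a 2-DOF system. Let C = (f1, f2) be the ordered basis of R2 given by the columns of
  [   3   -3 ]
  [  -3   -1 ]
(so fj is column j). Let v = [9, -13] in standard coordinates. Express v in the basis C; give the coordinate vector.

Write v = c_1 f1 + c_2 f2 and solve for the c_i.
System: 3c_1 - 3c_2 = 9, -3c_1 - c_2 = -13; solving gives c_1 = 4, c_2 = 1.
Check: 4f1 + f2 = [9, -13].

[4, 1]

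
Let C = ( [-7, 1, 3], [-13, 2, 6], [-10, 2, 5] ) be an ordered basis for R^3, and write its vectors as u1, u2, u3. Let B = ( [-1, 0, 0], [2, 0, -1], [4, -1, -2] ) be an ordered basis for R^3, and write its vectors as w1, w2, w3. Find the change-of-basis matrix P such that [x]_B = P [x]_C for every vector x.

[[1, 1, 0], [-1, -2, -1], [-1, -2, -2]]

Let M have columns uj and N have columns wj. Then for every x, N [x]_B = x = M [x]_C, so P = N^(-1) M.
Since det N = 1, N^(-1) has integer entries; multiplying gives P = [[1, 1, 0], [-1, -2, -1], [-1, -2, -2]].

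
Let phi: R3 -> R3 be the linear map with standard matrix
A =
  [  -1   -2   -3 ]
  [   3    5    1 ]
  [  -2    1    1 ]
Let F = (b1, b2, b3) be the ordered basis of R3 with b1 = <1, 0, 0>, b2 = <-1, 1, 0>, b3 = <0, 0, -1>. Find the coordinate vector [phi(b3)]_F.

<2, -1, 1>

Compute phi(b3) = A b3 = <3, -1, -1> in standard coordinates.
Then write this in F-coordinates: solve for y in y_1 b1 + ... + y_3 b3 = <3, -1, -1>.
This gives y = <2, -1, 1>, which is column 3 of [phi]_F.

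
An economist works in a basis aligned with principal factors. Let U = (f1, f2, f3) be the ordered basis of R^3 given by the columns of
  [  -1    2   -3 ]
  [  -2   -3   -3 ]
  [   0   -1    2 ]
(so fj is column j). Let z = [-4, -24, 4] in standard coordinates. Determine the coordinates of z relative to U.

[z]_U is the unique c with M c = z, where M has columns f1, ..., f3.
Row-reducing the augmented matrix [M | z] gives c = (0, 4, 4).
Check: 0·f1 + 4f2 + 4f3 = [-4, -24, 4].

[0, 4, 4]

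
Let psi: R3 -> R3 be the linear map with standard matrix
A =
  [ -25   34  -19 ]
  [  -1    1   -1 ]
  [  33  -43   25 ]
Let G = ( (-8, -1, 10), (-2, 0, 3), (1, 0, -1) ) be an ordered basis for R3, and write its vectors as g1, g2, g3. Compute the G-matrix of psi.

[[3, 1, 0], [-1, 0, 2], [-2, 1, -2]]

Let P have columns g1, ..., g3. Then [psi]_G = P^(-1) A P.
Here det P = -1, so P^(-1) is integer; computing A P first and then P^(-1)(A P) gives [[3, 1, 0], [-1, 0, 2], [-2, 1, -2]].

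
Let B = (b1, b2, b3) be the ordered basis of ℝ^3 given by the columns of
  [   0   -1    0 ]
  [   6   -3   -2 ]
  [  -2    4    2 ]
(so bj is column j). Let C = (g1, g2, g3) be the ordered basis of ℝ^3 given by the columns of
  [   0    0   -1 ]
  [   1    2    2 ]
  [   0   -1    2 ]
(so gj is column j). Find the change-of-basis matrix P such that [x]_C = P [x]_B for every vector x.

Take x = bj: its B-coordinates are the j-th standard unit vector, so P e_j — column j of P — equals [bj]_C.
b1 = 2g1 + 2g2 + 0·g3, giving column 1 = (2, 2, 0); repeating for each j gives P = [[2, -1, 2], [2, -2, -2], [0, 1, 0]].

[[2, -1, 2], [2, -2, -2], [0, 1, 0]]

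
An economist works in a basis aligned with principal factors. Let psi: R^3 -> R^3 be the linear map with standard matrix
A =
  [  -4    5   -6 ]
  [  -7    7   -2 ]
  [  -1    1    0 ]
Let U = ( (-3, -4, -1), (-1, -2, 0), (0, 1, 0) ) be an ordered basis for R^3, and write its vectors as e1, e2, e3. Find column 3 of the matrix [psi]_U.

Compute psi(e3) = A e3 = (5, 7, 1) in standard coordinates.
Then write this in U-coordinates: solve for y in y_1 e1 + ... + y_3 e3 = (5, 7, 1).
This gives y = (-1, -2, -1), which is column 3 of [psi]_U.

(-1, -2, -1)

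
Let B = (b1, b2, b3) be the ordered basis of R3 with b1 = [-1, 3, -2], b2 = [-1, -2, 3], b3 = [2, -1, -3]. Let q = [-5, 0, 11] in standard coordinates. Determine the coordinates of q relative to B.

We seek scalars with c_1 b1 + ... + c_3 b3 = q; equivalently solve M c = q where the columns of M are b1, ..., b3.
Row-reducing the augmented matrix [M | q] gives c = (-1, 0, -3).
Check: -b1 + 0·b2 - 3b3 = [-5, 0, 11].

[-1, 0, -3]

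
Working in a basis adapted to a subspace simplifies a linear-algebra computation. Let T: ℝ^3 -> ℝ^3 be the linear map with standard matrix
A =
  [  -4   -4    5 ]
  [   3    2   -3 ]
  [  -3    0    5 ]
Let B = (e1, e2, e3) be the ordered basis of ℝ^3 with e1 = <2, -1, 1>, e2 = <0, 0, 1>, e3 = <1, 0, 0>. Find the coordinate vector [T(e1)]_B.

Column 1 of [T]_B is the B-coordinate vector of T(e1).
In standard coordinates T(e1) = A e1 = <1, 1, -1>.
Converting to B: <1, 1, -1> = -e1 + 0·e2 + 3e3, so the coordinate vector is <-1, 0, 3>.

<-1, 0, 3>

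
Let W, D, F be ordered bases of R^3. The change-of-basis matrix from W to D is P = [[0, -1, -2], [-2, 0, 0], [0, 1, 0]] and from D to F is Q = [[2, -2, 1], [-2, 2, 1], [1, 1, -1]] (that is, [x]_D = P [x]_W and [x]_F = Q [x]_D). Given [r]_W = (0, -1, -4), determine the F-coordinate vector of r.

Composing the changes, [r]_F = Q P [r]_W.
Q P = [[4, -1, -4], [-4, 3, 4], [-2, -2, -2]]; applying this to (0, -1, -4) gives (17, -19, 10).

(17, -19, 10)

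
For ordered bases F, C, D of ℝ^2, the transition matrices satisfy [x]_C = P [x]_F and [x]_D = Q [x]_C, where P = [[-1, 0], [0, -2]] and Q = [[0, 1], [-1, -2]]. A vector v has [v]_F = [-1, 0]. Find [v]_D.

[0, -1]

Apply P to get C-coordinates [1, 0], then Q to get D-coordinates.
The result is [v]_D = [0, -1].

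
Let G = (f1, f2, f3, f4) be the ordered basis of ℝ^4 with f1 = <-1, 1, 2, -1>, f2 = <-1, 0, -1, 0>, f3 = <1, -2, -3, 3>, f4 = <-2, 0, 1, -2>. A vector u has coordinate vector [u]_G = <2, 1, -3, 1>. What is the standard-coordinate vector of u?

By definition u = 2f1 + f2 - 3f3 + f4.
Summing componentwise gives <-8, 8, 13, -13>.

<-8, 8, 13, -13>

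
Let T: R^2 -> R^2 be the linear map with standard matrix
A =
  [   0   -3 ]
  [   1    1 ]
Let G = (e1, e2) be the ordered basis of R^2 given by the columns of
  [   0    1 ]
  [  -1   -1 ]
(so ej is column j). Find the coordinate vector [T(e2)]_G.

<-3, 3>

Column 2 of [T]_G is the G-coordinate vector of T(e2).
In standard coordinates T(e2) = A e2 = <3, 0>.
Converting to G: <3, 0> = -3e1 + 3e2, so the coordinate vector is <-3, 3>.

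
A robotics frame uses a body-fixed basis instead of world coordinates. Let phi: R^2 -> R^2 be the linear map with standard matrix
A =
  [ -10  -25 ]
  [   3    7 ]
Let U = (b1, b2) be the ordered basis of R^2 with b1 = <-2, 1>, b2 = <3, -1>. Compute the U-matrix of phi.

With P the matrix whose columns are b1, b2, [phi]_U = P^(-1) A P.
Column by column: phi(b1) = A b1 = <-5, 1>; its U-coordinates <-2, -3> give column 1.
Continuing for each basis vector yields [phi]_U = [[-2, 1], [-3, -1]].

[[-2, 1], [-3, -1]]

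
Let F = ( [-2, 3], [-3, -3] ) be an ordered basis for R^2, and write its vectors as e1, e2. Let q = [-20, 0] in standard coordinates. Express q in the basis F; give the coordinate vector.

Write q = c_1 e1 + c_2 e2 and solve for the c_i.
System: -2c_1 - 3c_2 = -20, 3c_1 - 3c_2 = 0; solving gives c_1 = 4, c_2 = 4.
Check: 4e1 + 4e2 = [-20, 0].

[4, 4]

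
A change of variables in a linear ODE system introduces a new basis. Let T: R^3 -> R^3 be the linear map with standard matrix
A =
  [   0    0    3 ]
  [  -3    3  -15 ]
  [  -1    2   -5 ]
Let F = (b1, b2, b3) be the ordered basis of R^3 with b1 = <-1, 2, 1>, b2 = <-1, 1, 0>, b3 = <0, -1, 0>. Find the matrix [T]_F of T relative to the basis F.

With P the matrix whose columns are b1, ..., b3, [T]_F = P^(-1) A P.
Column by column: T(b1) = A b1 = <3, -6, 0>; its F-coordinates <0, -3, 3> give column 1.
Continuing for each basis vector yields [T]_F = [[0, 3, -2], [-3, -3, 2], [3, -3, 1]].

[[0, 3, -2], [-3, -3, 2], [3, -3, 1]]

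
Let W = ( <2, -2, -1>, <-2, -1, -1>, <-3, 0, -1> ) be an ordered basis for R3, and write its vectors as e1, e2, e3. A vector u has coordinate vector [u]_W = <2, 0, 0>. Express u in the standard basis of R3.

<4, -4, -2>

By definition u = 2e1 + 0·e2 + 0·e3.
Summing componentwise gives <4, -4, -2>.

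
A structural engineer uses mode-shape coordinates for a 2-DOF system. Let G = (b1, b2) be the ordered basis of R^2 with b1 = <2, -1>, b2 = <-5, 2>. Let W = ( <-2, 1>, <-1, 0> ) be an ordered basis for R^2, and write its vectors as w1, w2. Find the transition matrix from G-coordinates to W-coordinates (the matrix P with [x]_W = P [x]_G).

[[-1, 2], [0, 1]]

Let M have columns bj and N have columns wj. Then for every x, N [x]_W = x = M [x]_G, so P = N^(-1) M.
Since det N = 1, N^(-1) has integer entries; multiplying gives P = [[-1, 2], [0, 1]].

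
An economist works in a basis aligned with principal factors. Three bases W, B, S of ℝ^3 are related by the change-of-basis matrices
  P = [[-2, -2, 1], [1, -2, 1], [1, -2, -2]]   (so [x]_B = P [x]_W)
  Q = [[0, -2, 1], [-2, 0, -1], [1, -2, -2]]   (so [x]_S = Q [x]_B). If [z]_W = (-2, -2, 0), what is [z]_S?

First [z]_B = P [z]_W = (8, 2, 2).
Then [z]_S = Q [z]_B = (-2, -18, 0).

(-2, -18, 0)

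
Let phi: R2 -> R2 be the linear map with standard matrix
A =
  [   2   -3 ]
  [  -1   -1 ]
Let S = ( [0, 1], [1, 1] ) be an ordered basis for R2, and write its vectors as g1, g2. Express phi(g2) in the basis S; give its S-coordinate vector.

Column 2 of [phi]_S is the S-coordinate vector of phi(g2).
In standard coordinates phi(g2) = A g2 = [-1, -2].
Converting to S: [-1, -2] = -g1 - g2, so the coordinate vector is [-1, -1].

[-1, -1]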